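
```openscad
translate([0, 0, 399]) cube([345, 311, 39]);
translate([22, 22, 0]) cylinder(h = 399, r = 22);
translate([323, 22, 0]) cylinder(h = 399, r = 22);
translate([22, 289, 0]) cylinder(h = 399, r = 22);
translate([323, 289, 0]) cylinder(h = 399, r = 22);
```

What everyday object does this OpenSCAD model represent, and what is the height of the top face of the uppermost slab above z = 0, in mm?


A stool. The seat height is 438 mm.

A 345×311×39 slab at z = 399 on four corner cylinders — a stool. The seat top is 399 + 39 = 438 mm.


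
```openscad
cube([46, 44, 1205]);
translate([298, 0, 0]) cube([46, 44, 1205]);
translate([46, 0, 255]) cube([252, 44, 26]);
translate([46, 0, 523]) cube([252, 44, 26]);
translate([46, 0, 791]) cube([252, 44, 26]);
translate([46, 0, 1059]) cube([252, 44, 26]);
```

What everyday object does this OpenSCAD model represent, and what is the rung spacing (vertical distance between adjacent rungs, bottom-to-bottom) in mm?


A ladder. The rung spacing is 268 mm.

Two tall 46×44 posts with 4 short bars between them — a ladder. Adjacent rungs sit at z = 255 and z = 523, so the spacing is 523 − 255 = 268 mm.


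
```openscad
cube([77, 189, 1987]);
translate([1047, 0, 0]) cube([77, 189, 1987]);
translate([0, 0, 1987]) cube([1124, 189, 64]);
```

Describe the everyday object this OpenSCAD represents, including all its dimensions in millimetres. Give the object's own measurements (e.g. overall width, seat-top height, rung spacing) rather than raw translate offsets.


A door frame. The clear opening is 970 mm wide and 1987 mm high. Two 77 mm wide jambs, 189 mm deep, stand either side of the opening from the floor to the top of the opening. A 64 mm thick head sits across the top of both jambs, spanning the full outside width of the frame.


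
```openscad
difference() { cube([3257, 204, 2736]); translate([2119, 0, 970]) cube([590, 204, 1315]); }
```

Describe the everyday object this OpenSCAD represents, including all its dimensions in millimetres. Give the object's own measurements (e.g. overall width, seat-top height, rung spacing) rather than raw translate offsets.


A wall 3257 mm long (x), 204 mm thick (y), 2736 mm tall, with a rectangular window opening cut through it. The opening is 590 mm wide and 1315 mm tall; its sill is at z = 970 mm and its near (−x) edge is 2119 mm from the wall's −x end. The opening passes through the full wall thickness.


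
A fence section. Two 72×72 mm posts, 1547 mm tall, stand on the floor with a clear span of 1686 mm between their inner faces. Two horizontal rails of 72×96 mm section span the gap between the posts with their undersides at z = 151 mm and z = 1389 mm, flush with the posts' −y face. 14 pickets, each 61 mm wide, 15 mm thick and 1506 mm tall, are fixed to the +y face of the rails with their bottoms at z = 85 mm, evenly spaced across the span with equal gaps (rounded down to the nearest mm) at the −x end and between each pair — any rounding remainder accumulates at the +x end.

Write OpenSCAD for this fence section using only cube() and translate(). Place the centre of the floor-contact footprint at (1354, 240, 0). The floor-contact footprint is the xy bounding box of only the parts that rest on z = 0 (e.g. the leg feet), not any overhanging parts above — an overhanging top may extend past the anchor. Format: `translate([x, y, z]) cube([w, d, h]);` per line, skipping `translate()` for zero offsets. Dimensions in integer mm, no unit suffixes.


translate([439, 204, 0]) cube([72, 72, 1547]);
translate([2197, 204, 0]) cube([72, 72, 1547]);
translate([511, 204, 151]) cube([1686, 72, 96]);
translate([511, 204, 1389]) cube([1686, 72, 96]);
translate([566, 276, 85]) cube([61, 15, 1506]);
translate([682, 276, 85]) cube([61, 15, 1506]);
translate([798, 276, 85]) cube([61, 15, 1506]);
translate([914, 276, 85]) cube([61, 15, 1506]);
translate([1030, 276, 85]) cube([61, 15, 1506]);
translate([1146, 276, 85]) cube([61, 15, 1506]);
translate([1262, 276, 85]) cube([61, 15, 1506]);
translate([1378, 276, 85]) cube([61, 15, 1506]);
translate([1494, 276, 85]) cube([61, 15, 1506]);
translate([1610, 276, 85]) cube([61, 15, 1506]);
translate([1726, 276, 85]) cube([61, 15, 1506]);
translate([1842, 276, 85]) cube([61, 15, 1506]);
translate([1958, 276, 85]) cube([61, 15, 1506]);
translate([2074, 276, 85]) cube([61, 15, 1506]);


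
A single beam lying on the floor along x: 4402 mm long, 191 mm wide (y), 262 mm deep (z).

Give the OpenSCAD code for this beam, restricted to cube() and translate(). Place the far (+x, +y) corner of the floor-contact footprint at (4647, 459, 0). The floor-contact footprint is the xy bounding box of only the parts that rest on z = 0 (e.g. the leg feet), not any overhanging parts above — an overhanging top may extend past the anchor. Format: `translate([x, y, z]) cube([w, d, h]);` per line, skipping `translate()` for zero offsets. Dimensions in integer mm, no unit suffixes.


translate([245, 268, 0]) cube([4402, 191, 262]);


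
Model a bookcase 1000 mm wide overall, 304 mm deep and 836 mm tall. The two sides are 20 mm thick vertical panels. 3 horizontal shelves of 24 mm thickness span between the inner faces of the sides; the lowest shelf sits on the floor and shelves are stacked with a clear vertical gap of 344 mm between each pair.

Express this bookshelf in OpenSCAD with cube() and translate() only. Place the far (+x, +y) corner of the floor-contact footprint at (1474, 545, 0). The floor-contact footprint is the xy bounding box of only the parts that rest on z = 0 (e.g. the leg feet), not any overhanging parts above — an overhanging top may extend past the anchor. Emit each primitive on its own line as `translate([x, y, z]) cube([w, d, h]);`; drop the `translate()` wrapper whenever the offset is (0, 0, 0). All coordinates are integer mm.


translate([474, 241, 0]) cube([20, 304, 836]);
translate([1454, 241, 0]) cube([20, 304, 836]);
translate([494, 241, 0]) cube([960, 304, 24]);
translate([494, 241, 368]) cube([960, 304, 24]);
translate([494, 241, 736]) cube([960, 304, 24]);


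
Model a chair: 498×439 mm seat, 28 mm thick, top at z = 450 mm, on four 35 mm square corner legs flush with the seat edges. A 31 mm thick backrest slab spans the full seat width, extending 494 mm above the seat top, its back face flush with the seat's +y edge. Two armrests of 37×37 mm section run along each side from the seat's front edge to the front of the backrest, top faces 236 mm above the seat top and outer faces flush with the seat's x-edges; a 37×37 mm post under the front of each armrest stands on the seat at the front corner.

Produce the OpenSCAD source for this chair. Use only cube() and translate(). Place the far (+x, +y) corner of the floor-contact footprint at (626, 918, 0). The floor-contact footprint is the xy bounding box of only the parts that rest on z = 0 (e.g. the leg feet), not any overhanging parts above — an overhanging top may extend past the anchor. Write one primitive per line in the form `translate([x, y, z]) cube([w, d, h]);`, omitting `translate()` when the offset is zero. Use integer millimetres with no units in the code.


translate([128, 479, 422]) cube([498, 439, 28]);
translate([128, 479, 0]) cube([35, 35, 422]);
translate([591, 479, 0]) cube([35, 35, 422]);
translate([128, 883, 0]) cube([35, 35, 422]);
translate([591, 883, 0]) cube([35, 35, 422]);
translate([128, 887, 450]) cube([498, 31, 494]);
translate([128, 479, 649]) cube([37, 408, 37]);
translate([589, 479, 649]) cube([37, 408, 37]);
translate([128, 479, 450]) cube([37, 37, 199]);
translate([589, 479, 450]) cube([37, 37, 199]);


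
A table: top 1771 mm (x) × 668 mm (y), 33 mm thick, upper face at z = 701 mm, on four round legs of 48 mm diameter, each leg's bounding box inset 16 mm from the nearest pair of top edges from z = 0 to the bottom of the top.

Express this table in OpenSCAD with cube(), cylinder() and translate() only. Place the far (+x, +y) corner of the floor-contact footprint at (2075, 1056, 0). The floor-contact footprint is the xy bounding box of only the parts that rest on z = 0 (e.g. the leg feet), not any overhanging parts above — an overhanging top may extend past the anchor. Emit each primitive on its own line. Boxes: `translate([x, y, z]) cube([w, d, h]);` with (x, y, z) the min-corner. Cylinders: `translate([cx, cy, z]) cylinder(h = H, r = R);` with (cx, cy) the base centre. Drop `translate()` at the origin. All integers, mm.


translate([320, 404, 668]) cube([1771, 668, 33]);
translate([360, 444, 0]) cylinder(h = 668, r = 24);
translate([2051, 444, 0]) cylinder(h = 668, r = 24);
translate([360, 1032, 0]) cylinder(h = 668, r = 24);
translate([2051, 1032, 0]) cylinder(h = 668, r = 24);


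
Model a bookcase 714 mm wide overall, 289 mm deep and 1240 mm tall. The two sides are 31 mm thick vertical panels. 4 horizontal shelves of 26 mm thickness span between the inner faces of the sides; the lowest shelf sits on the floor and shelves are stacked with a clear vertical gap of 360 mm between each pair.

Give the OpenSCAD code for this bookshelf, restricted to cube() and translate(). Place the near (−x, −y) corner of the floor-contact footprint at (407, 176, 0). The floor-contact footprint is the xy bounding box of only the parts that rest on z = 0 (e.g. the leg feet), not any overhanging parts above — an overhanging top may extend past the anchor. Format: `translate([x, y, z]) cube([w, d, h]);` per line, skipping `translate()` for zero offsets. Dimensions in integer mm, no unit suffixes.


translate([407, 176, 0]) cube([31, 289, 1240]);
translate([1090, 176, 0]) cube([31, 289, 1240]);
translate([438, 176, 0]) cube([652, 289, 26]);
translate([438, 176, 386]) cube([652, 289, 26]);
translate([438, 176, 772]) cube([652, 289, 26]);
translate([438, 176, 1158]) cube([652, 289, 26]);


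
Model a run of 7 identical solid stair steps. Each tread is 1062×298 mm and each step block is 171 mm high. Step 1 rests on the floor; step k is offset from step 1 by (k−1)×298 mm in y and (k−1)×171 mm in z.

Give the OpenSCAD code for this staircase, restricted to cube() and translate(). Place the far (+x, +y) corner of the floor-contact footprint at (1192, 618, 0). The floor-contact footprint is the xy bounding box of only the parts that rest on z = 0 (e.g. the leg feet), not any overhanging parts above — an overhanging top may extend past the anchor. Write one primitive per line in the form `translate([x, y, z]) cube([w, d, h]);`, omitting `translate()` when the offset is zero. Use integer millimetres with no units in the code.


translate([130, 320, 0]) cube([1062, 298, 171]);
translate([130, 618, 171]) cube([1062, 298, 171]);
translate([130, 916, 342]) cube([1062, 298, 171]);
translate([130, 1214, 513]) cube([1062, 298, 171]);
translate([130, 1512, 684]) cube([1062, 298, 171]);
translate([130, 1810, 855]) cube([1062, 298, 171]);
translate([130, 2108, 1026]) cube([1062, 298, 171]);


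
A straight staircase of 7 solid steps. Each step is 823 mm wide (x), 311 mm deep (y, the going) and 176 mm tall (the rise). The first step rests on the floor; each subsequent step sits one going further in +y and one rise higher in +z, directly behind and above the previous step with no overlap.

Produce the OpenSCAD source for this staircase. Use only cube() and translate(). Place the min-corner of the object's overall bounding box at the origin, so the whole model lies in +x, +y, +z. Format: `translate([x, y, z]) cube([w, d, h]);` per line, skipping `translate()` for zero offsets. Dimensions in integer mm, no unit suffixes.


cube([823, 311, 176]);
translate([0, 311, 176]) cube([823, 311, 176]);
translate([0, 622, 352]) cube([823, 311, 176]);
translate([0, 933, 528]) cube([823, 311, 176]);
translate([0, 1244, 704]) cube([823, 311, 176]);
translate([0, 1555, 880]) cube([823, 311, 176]);
translate([0, 1866, 1056]) cube([823, 311, 176]);


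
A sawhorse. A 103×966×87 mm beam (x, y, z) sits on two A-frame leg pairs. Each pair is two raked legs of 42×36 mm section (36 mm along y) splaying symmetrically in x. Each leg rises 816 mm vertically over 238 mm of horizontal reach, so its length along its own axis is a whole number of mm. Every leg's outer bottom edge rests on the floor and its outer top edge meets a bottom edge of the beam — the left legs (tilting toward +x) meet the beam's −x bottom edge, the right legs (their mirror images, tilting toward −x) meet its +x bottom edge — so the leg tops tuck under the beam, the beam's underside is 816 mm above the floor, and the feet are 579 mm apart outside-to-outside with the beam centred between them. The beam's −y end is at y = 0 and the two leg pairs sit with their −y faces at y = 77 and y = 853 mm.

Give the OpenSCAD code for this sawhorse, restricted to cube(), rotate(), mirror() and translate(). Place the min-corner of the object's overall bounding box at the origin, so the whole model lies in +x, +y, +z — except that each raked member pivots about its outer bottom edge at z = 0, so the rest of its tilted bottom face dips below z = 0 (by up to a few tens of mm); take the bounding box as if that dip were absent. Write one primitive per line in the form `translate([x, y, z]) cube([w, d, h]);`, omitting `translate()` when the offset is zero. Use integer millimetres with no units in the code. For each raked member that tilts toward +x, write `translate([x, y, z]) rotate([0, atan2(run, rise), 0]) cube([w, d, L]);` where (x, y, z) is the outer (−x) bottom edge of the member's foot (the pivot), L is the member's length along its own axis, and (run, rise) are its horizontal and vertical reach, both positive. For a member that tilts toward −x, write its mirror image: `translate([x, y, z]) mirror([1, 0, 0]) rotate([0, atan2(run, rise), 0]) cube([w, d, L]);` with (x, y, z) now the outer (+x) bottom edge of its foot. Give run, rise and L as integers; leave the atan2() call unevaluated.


translate([238, 0, 816]) cube([103, 966, 87]);
translate([0, 77, 0]) rotate([0, atan2(238, 816), 0]) cube([42, 36, 850]);
translate([579, 77, 0]) mirror([1, 0, 0]) rotate([0, atan2(238, 816), 0]) cube([42, 36, 850]);
translate([0, 853, 0]) rotate([0, atan2(238, 816), 0]) cube([42, 36, 850]);
translate([579, 853, 0]) mirror([1, 0, 0]) rotate([0, atan2(238, 816), 0]) cube([42, 36, 850]);


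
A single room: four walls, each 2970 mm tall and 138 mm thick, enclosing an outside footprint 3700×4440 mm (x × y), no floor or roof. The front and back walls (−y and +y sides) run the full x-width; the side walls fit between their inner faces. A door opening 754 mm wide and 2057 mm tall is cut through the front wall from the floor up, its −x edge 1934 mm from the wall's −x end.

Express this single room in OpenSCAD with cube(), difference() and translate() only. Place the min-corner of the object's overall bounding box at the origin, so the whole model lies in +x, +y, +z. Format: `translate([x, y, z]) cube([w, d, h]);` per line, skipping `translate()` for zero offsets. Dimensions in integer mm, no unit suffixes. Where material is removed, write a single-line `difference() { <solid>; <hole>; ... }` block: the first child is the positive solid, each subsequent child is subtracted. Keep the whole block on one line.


difference() { cube([3700, 138, 2970]); translate([1934, 0, 0]) cube([754, 138, 2057]); }
translate([0, 4302, 0]) cube([3700, 138, 2970]);
translate([0, 138, 0]) cube([138, 4164, 2970]);
translate([3562, 138, 0]) cube([138, 4164, 2970]);


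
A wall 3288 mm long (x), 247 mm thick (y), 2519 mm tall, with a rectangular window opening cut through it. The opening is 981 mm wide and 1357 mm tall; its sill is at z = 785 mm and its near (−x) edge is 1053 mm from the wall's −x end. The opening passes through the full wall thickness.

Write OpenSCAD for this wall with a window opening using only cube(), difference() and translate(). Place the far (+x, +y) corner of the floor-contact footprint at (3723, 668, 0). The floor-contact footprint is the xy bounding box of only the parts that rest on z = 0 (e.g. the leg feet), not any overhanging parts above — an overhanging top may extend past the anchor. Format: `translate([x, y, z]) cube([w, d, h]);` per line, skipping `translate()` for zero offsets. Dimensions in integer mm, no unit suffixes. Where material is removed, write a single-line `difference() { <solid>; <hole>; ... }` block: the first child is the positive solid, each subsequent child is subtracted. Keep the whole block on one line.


difference() { translate([435, 421, 0]) cube([3288, 247, 2519]); translate([1488, 421, 785]) cube([981, 247, 1357]); }


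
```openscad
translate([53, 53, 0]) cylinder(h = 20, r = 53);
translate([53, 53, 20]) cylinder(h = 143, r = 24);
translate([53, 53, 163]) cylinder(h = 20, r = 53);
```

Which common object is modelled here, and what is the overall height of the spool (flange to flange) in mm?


A spool. The overall height is 183 mm.

Three coaxial cylinders, large–small–large — a spool. Two 20 mm flanges and a 143 mm core give 20 + 143 + 20 = 183 mm.


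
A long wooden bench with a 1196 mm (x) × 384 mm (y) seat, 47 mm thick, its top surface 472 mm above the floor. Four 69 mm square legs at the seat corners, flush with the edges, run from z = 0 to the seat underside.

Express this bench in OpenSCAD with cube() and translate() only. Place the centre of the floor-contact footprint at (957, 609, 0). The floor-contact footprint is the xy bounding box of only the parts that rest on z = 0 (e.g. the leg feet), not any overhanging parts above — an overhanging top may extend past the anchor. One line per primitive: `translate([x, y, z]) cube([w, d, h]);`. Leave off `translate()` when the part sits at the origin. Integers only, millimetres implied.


// leg_h = 472 − 47 = 425
translate([359, 417, 425]) cube([1196, 384, 47]);
translate([359, 417, 0]) cube([69, 69, 425]);
translate([359, 732, 0]) cube([69, 69, 425]);
translate([1486, 417, 0]) cube([69, 69, 425]);
translate([1486, 732, 0]) cube([69, 69, 425]);


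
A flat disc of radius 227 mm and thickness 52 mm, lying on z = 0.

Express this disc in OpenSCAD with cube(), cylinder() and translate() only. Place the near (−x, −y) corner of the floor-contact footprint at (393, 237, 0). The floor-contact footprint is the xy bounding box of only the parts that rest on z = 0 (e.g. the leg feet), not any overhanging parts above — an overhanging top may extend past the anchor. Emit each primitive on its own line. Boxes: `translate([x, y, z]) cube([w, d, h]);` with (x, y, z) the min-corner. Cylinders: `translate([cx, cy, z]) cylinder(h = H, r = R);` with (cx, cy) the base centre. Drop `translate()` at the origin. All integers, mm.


translate([620, 464, 0]) cylinder(h = 52, r = 227);


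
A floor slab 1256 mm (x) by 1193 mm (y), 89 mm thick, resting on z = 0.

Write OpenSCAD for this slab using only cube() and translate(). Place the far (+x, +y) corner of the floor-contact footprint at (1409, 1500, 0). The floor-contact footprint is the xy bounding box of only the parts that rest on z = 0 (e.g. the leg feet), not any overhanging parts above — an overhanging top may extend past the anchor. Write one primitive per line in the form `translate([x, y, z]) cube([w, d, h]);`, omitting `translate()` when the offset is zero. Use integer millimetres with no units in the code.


translate([153, 307, 0]) cube([1256, 1193, 89]);


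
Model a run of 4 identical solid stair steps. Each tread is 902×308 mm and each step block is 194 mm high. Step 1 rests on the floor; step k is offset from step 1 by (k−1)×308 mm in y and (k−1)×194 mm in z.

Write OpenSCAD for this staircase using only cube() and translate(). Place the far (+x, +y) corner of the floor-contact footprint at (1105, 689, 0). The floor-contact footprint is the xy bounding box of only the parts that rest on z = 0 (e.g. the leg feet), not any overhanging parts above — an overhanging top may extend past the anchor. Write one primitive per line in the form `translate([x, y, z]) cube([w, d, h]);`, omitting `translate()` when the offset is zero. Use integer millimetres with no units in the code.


translate([203, 381, 0]) cube([902, 308, 194]);
translate([203, 689, 194]) cube([902, 308, 194]);
translate([203, 997, 388]) cube([902, 308, 194]);
translate([203, 1305, 582]) cube([902, 308, 194]);


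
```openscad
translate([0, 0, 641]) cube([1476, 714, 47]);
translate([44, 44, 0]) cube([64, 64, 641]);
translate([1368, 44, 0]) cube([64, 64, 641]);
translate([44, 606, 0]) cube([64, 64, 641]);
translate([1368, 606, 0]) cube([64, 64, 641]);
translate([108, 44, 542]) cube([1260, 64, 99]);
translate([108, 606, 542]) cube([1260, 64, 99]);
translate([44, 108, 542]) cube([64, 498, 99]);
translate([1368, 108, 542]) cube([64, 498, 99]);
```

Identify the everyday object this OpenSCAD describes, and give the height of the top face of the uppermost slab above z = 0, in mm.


A table. The table height is 688 mm.

A 1476×714×47 slab sits at z = 641 on four 64 mm square posts — a table. The top surface is at 641 + 47 = 688 mm.


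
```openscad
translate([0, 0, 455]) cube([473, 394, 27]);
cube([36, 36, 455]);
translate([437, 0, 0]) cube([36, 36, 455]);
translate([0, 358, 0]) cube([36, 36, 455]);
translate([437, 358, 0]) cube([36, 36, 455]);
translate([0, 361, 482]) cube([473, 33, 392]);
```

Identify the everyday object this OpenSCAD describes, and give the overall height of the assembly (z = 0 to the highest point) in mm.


A chair. The overall height is 874 mm.

A slab on four corner posts with a tall panel at the back — a chair. The seat slab sits at z = 455 with thickness 27, and the 392 mm backrest starts at the seat top, so the overall height is 455 + 27 + 392 = 874 mm.


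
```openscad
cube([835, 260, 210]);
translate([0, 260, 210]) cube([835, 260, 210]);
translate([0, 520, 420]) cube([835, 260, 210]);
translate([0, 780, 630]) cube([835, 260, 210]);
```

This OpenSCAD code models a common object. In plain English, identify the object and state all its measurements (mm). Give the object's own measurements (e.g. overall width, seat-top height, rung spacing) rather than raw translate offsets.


A straight staircase of 4 solid steps. Each step is 835 mm wide (x), 260 mm deep (y, the going) and 210 mm tall (the rise). The first step rests on the floor; each subsequent step sits one going further in +y and one rise higher in +z, directly behind and above the previous step with no overlap.


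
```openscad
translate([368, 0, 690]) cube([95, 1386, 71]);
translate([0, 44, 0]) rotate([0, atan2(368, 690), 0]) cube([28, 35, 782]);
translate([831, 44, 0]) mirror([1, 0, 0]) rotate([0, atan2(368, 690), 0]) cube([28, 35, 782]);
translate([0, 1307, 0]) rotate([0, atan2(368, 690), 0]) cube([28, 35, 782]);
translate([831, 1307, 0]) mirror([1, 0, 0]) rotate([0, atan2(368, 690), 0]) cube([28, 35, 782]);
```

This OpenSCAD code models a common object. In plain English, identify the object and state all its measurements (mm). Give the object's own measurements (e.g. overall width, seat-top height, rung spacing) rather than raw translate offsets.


A sawhorse. A 95×1386×71 mm beam (x, y, z) sits on two A-frame leg pairs. Each pair is two raked legs of 28×35 mm section (35 mm along y) splaying symmetrically in x. Each leg rises 690 mm vertically over 368 mm of horizontal reach and is 782 mm long along its own axis. Every leg's outer bottom edge rests on the floor and its outer top edge meets a bottom edge of the beam — the left legs (tilting toward +x) meet the beam's −x bottom edge, the right legs (their mirror images, tilting toward −x) meet its +x bottom edge — so the leg tops tuck under the beam, the beam's underside is 690 mm above the floor, and the feet are 831 mm apart outside-to-outside with the beam centred between them. The two leg pairs are set in 44 mm from either end of the beam.


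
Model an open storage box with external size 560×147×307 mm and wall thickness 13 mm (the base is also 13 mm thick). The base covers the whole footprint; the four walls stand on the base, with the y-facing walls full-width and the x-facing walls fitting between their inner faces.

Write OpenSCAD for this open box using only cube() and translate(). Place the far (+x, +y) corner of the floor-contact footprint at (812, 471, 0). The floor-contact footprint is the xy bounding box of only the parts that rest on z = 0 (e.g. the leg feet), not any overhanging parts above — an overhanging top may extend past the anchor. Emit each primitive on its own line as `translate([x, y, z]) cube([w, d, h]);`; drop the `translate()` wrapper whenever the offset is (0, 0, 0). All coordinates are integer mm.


translate([252, 324, 0]) cube([560, 147, 13]);
translate([252, 324, 13]) cube([560, 13, 294]);
translate([252, 458, 13]) cube([560, 13, 294]);
translate([252, 337, 13]) cube([13, 121, 294]);
translate([799, 337, 13]) cube([13, 121, 294]);


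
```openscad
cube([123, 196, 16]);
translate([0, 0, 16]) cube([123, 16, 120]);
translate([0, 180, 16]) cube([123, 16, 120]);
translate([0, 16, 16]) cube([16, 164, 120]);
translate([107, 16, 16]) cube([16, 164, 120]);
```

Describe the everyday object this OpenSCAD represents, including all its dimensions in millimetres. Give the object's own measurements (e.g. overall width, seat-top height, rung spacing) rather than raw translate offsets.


An open-topped rectangular box: outside dimensions 123×196×136 mm, with a uniform wall and base thickness of 16 mm. The base is a full 123×196 slab on the floor; four walls sit on top of the base. The front and back walls (the −y and +y sides) span the full width; the two side walls fit between them.


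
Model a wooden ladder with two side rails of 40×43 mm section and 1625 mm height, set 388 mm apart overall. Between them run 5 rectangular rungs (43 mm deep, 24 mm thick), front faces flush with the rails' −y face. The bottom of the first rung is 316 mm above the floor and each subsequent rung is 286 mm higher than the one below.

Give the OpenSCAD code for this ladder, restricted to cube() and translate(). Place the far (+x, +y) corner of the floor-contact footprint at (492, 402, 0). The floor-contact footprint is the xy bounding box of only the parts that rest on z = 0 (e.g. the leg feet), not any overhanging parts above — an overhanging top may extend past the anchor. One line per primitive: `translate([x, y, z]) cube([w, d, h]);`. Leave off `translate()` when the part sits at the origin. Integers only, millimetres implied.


// rung span = 388 - 2*40 = 308
// rung[k] z = 316 + k*286
translate([104, 359, 0]) cube([40, 43, 1625]);
translate([452, 359, 0]) cube([40, 43, 1625]);
translate([144, 359, 316]) cube([308, 43, 24]);
translate([144, 359, 602]) cube([308, 43, 24]);
translate([144, 359, 888]) cube([308, 43, 24]);
translate([144, 359, 1174]) cube([308, 43, 24]);
translate([144, 359, 1460]) cube([308, 43, 24]);


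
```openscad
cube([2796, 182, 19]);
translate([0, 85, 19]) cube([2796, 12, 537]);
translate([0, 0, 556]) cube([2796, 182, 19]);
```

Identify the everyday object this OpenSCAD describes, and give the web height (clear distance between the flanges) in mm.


An I-beam. The web height is 537 mm.

Two wide flanges with a thin centred web — an I-beam. Overall 575 mm minus two 19 mm flanges gives a web of 575 − 2·19 = 537 mm.


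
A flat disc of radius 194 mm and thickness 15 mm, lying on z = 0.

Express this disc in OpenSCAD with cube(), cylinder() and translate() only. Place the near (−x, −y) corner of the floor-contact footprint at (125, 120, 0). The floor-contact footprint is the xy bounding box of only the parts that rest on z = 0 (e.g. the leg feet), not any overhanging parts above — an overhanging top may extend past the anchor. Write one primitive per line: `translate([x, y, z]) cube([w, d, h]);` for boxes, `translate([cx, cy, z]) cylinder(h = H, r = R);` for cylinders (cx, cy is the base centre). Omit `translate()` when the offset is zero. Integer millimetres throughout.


translate([319, 314, 0]) cylinder(h = 15, r = 194);


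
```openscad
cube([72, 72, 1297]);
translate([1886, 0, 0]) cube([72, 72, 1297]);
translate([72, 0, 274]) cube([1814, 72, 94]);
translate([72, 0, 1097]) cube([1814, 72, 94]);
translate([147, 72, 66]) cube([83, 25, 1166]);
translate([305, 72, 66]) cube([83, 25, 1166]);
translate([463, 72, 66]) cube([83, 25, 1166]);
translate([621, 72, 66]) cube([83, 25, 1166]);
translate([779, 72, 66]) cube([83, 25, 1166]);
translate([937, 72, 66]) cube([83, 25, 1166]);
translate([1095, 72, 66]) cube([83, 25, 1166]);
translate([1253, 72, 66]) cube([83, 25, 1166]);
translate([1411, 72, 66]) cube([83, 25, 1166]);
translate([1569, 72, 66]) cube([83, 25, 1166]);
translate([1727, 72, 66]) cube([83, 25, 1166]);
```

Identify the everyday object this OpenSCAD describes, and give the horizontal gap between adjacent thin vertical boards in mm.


A fence section. The picket gap is 75 mm.

Two posts, two rails, 11 pickets — a fence section. Span 1814 mm holds 11 pickets of 83 mm with 12 equal gaps: ⌊(1814 − 11·83) / 12⌋ = 75 mm.


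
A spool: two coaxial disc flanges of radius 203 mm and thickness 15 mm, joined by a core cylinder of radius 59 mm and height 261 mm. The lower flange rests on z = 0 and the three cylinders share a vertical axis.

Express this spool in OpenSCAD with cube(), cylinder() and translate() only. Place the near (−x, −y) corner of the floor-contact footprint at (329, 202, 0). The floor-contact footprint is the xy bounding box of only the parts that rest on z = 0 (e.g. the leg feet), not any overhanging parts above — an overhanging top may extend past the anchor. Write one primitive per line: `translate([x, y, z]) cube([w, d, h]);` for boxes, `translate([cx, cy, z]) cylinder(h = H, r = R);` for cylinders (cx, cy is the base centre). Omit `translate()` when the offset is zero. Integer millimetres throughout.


translate([532, 405, 0]) cylinder(h = 15, r = 203);
translate([532, 405, 15]) cylinder(h = 261, r = 59);
translate([532, 405, 276]) cylinder(h = 15, r = 203);


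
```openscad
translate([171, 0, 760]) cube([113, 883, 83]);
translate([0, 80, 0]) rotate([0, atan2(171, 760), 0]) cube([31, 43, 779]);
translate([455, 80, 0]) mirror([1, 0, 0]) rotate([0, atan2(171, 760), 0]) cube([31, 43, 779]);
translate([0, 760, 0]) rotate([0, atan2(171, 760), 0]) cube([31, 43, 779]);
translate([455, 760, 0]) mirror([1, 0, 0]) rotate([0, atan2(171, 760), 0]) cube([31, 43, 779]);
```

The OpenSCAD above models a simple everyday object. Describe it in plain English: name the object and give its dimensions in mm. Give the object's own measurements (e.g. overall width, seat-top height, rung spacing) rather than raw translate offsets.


A sawhorse. A 113×883×83 mm beam (x, y, z) sits on two A-frame leg pairs. Each pair is two raked legs of 31×43 mm section (43 mm along y) splaying symmetrically in x. Each leg rises 760 mm vertically over 171 mm of horizontal reach and is 779 mm long along its own axis. Every leg's outer bottom edge rests on the floor and its outer top edge meets a bottom edge of the beam — the left legs (tilting toward +x) meet the beam's −x bottom edge, the right legs (their mirror images, tilting toward −x) meet its +x bottom edge — so the leg tops tuck under the beam, the beam's underside is 760 mm above the floor, and the feet are 455 mm apart outside-to-outside with the beam centred between them. The two leg pairs are set in 80 mm from either end of the beam.


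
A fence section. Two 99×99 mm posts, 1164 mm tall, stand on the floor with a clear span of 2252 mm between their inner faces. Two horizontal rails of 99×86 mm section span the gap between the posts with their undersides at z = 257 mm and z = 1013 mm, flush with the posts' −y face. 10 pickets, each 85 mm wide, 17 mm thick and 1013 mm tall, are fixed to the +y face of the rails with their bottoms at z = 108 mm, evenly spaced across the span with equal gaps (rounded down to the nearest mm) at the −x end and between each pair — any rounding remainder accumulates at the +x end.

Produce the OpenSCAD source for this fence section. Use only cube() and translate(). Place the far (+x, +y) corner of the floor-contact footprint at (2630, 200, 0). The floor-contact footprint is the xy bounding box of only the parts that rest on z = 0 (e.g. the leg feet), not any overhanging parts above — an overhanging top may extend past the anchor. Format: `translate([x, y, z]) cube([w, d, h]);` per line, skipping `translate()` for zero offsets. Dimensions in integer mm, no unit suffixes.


translate([180, 101, 0]) cube([99, 99, 1164]);
translate([2531, 101, 0]) cube([99, 99, 1164]);
translate([279, 101, 257]) cube([2252, 99, 86]);
translate([279, 101, 1013]) cube([2252, 99, 86]);
translate([406, 200, 108]) cube([85, 17, 1013]);
translate([618, 200, 108]) cube([85, 17, 1013]);
translate([830, 200, 108]) cube([85, 17, 1013]);
translate([1042, 200, 108]) cube([85, 17, 1013]);
translate([1254, 200, 108]) cube([85, 17, 1013]);
translate([1466, 200, 108]) cube([85, 17, 1013]);
translate([1678, 200, 108]) cube([85, 17, 1013]);
translate([1890, 200, 108]) cube([85, 17, 1013]);
translate([2102, 200, 108]) cube([85, 17, 1013]);
translate([2314, 200, 108]) cube([85, 17, 1013]);


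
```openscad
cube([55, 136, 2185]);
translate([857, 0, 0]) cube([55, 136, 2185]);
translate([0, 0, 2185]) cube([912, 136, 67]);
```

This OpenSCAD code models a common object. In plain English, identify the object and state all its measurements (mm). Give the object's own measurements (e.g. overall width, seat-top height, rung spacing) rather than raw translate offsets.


A door frame. The clear opening is 802 mm wide and 2185 mm high. Two 55 mm wide jambs, 136 mm deep, stand either side of the opening from the floor to the top of the opening. A 67 mm thick head sits across the top of both jambs, spanning the full outside width of the frame.


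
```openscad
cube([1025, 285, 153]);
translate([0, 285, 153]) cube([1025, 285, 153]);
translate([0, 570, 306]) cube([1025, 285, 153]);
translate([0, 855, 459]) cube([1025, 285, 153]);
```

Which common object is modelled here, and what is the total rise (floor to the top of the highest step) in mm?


A staircase. The total rise is 612 mm.

4 identical blocks, each offset up and back from the previous — a staircase. Each step is 153 mm tall and there are 4 of them, so the total rise is 4 × 153 = 612 mm.


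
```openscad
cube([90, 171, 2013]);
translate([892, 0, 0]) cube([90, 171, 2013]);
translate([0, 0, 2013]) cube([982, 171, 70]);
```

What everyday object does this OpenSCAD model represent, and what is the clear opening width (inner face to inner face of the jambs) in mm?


A door frame. The clear opening width is 802 mm.

Two 2013 mm tall posts with a header on top — a door frame. The left jamb is 90 mm wide at x = 0; the right jamb starts at x = 892. The clear opening is 892 − 90 = 802 mm.


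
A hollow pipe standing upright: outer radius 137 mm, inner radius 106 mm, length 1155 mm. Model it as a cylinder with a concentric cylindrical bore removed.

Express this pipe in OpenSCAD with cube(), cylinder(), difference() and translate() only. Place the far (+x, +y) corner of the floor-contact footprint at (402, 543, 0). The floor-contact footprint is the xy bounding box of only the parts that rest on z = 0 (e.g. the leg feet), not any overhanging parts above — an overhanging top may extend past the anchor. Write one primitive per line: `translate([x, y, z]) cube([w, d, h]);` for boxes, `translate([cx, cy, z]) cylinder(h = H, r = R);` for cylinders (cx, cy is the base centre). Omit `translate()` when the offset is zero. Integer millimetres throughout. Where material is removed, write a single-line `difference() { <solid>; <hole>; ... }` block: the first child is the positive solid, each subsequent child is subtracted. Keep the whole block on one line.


difference() { translate([265, 406, 0]) cylinder(h = 1155, r = 137); translate([265, 406, 0]) cylinder(h = 1155, r = 106); }


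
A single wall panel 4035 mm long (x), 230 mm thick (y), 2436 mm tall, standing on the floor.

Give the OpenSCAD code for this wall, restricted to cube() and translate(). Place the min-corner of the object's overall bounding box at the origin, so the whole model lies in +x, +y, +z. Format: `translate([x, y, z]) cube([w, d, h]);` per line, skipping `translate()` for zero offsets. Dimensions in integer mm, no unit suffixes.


cube([4035, 230, 2436]);


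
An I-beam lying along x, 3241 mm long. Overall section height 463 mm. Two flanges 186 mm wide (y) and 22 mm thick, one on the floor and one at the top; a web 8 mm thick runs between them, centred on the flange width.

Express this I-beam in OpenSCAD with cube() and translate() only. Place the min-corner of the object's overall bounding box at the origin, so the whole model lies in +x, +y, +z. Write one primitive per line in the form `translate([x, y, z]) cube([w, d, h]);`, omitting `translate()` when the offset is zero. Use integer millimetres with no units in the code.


cube([3241, 186, 22]);
translate([0, 89, 22]) cube([3241, 8, 419]);
translate([0, 0, 441]) cube([3241, 186, 22]);


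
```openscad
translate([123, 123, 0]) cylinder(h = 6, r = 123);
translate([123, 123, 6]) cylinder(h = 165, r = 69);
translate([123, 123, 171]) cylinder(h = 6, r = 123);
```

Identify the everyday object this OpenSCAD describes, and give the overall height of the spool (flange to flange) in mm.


A spool. The overall height is 177 mm.

Three coaxial cylinders, large–small–large — a spool. Two 6 mm flanges and a 165 mm core give 6 + 165 + 6 = 177 mm.


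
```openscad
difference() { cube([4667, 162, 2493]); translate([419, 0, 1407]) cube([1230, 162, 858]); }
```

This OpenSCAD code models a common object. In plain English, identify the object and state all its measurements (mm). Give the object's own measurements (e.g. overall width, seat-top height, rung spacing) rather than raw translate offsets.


A wall 4667 mm long (x), 162 mm thick (y), 2493 mm tall, with a rectangular window opening cut through it. The opening is 1230 mm wide and 858 mm tall; its sill is at z = 1407 mm and its near (−x) edge is 419 mm from the wall's −x end. The opening passes through the full wall thickness.


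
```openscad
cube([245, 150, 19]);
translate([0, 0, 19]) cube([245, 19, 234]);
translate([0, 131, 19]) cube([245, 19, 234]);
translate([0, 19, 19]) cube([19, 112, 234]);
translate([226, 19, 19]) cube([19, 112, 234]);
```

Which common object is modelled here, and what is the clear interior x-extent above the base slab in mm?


An open box. The internal width is 207 mm.

A 245×150 base slab with four walls standing on it — an open box. The base is 245 mm wide and the walls are 19 mm thick, so the internal width is 245 − 2 × 19 = 207 mm.


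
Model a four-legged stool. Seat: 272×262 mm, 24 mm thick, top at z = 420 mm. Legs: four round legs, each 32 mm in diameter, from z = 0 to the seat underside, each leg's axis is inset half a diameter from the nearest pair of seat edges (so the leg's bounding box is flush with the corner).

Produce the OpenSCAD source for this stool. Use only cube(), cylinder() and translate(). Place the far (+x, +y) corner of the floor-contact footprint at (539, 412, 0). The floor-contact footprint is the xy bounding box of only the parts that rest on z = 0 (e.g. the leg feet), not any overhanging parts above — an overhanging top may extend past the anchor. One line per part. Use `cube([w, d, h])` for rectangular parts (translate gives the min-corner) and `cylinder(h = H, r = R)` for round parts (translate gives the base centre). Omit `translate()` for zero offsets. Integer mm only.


translate([267, 150, 396]) cube([272, 262, 24]);
translate([283, 166, 0]) cylinder(h = 396, r = 16);
translate([523, 166, 0]) cylinder(h = 396, r = 16);
translate([283, 396, 0]) cylinder(h = 396, r = 16);
translate([523, 396, 0]) cylinder(h = 396, r = 16);


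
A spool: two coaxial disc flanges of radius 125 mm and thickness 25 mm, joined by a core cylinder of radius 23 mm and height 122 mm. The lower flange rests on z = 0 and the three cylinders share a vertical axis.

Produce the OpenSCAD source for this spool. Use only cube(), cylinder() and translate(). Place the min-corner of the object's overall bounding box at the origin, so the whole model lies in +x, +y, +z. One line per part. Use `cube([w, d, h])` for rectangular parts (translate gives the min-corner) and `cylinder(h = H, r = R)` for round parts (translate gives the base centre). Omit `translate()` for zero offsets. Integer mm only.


translate([125, 125, 0]) cylinder(h = 25, r = 125);
translate([125, 125, 25]) cylinder(h = 122, r = 23);
translate([125, 125, 147]) cylinder(h = 25, r = 125);
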